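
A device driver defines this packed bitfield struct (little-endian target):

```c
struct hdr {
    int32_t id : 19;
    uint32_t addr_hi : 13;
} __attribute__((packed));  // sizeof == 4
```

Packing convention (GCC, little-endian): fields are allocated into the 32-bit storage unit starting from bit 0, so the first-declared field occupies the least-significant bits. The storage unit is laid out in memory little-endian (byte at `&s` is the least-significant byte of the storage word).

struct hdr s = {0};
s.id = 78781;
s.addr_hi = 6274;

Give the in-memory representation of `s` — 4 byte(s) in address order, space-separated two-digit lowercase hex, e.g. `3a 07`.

[0+:19] id=78781 & 0x7ffff = 0x133bd; word=0x000133bd
[19+:13] addr_hi=6274 & 0x1fff = 0x1882; word=0xc41133bd
word = 0xc41133bd → little-endian bytes:
  [0]=0xbd  [1]=0x33  [2]=0x11  [3]=0xc4

bd 33 11 c4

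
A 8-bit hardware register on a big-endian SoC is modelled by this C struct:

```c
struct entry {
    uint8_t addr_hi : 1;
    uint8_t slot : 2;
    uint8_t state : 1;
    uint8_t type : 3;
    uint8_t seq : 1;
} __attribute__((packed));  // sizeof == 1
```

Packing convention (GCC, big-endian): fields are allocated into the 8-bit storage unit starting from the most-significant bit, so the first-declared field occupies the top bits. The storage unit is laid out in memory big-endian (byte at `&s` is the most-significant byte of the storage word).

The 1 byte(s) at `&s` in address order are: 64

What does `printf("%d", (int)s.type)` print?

[0]=0x64 (big-endian) → word 0x64
addr_hi [7+:1] = (word>>7) & 0x1 = 0
slot [5+:2] = (word>>5) & 0x3 = 3
state [4+:1] = (word>>4) & 0x1 = 0
type [1+:3] = (word>>1) & 0x7 = 2  ←
seq [0+:1] = (word>>0) & 0x1 = 0

2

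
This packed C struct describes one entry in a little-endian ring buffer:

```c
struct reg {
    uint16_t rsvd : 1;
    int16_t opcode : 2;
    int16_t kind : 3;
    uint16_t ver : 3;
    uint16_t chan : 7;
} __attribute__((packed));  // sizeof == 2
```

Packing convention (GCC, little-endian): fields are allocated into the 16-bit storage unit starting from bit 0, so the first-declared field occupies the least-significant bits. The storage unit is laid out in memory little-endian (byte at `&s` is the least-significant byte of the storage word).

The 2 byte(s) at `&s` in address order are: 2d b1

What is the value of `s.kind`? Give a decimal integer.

-3

[0]=0x2d [1]=0xb1 (little-endian) → word 0xb12d
rsvd:1 @ bit 0 → (0xb12d>>0)&0x1 = 0x1
opcode:2 @ bit 1 → (0xb12d>>1)&0x3 = 0x2
kind:3 @ bit 3 → (0xb12d>>3)&0x7 = 0x5  ←
ver:3 @ bit 6 → (0xb12d>>6)&0x7 = 0x4
chan:7 @ bit 9 → (0xb12d>>9)&0x7f = 0x58
kind signed 3b, MSB=1: 5 - 8 = -3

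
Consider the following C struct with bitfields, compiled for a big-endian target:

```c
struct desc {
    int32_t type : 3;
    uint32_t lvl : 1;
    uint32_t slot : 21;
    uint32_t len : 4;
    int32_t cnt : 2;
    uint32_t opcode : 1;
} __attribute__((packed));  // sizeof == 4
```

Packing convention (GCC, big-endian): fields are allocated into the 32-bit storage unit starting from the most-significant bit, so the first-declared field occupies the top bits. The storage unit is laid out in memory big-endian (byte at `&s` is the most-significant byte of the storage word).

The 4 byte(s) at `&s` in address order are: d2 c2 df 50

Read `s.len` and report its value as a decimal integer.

10

[0]=0xd2 [1]=0xc2 [2]=0xdf [3]=0x50 (big-endian) → word 0xd2c2df50
type:3 @ bit 29 → (0xd2c2df50>>29)&0x7 = 0x6
lvl:1 @ bit 28 → (0xd2c2df50>>28)&0x1 = 0x1
slot:21 @ bit 7 → (0xd2c2df50>>7)&0x1fffff = 0x585be
len:4 @ bit 3 → (0xd2c2df50>>3)&0xf = 0xa  ←
cnt:2 @ bit 1 → (0xd2c2df50>>1)&0x3 = 0x0
opcode:1 @ bit 0 → (0xd2c2df50>>0)&0x1 = 0x0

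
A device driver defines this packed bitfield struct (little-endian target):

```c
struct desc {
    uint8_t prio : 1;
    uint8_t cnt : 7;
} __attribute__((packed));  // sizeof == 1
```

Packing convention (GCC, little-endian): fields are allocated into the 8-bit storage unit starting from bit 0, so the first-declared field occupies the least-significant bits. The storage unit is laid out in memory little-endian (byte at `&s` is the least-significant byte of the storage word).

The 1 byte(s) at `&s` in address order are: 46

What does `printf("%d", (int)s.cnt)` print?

35

[0]=0x46 (little-endian) → word 0x46
prio:1 @ bit 0 → (0x46>>0)&0x1 = 0x0
cnt:7 @ bit 1 → (0x46>>1)&0x7f = 0x23  ←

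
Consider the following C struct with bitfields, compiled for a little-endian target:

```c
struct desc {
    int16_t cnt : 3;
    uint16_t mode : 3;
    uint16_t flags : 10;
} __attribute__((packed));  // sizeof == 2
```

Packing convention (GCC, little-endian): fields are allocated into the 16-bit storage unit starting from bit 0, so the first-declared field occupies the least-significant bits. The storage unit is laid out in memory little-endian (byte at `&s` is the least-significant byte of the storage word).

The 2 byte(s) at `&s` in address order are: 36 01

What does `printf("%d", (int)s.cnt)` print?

[0]=0x36 [1]=0x01 (little-endian) → word 0x0136
cnt:3 @ bit 0 → (0x0136>>0)&0x7 = 0x6  ←
mode:3 @ bit 3 → (0x0136>>3)&0x7 = 0x6
flags:10 @ bit 6 → (0x0136>>6)&0x3ff = 0x4
cnt signed 3b, MSB=1: 6 - 8 = -2

-2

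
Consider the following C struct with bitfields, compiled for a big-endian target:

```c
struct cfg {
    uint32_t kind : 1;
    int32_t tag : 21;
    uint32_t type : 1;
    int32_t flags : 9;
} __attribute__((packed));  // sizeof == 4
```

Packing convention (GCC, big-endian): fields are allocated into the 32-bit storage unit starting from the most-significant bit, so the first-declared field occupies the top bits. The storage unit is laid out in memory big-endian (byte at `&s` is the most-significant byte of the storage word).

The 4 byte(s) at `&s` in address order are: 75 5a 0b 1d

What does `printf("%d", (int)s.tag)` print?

[0]=0x75 [1]=0x5a [2]=0x0b [3]=0x1d (big-endian) → word 0x755a0b1d
kind [31+:1] = (word>>31) & 0x1 = 0
tag [10+:21] = (word>>10) & 0x1fffff = 1922690  ←
type [9+:1] = (word>>9) & 0x1 = 1
flags [0+:9] = (word>>0) & 0x1ff = 285
tag signed 21b, MSB=1: 1922690 - 2097152 = -174462

-174462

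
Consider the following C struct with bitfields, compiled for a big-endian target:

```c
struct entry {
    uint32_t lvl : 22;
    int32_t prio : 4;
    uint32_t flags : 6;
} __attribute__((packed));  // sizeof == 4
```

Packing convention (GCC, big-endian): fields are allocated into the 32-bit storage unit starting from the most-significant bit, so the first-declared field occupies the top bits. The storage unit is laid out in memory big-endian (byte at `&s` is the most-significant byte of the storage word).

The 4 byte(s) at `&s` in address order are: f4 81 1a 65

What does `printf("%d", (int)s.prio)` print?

-7

[0]=0xf4 [1]=0x81 [2]=0x1a [3]=0x65 (big-endian) → word 0xf4811a65
lvl [10+:22] = (word>>10) & 0x3fffff = 4005958
prio [6+:4] = (word>>6) & 0xf = 9  ←
flags [0+:6] = (word>>0) & 0x3f = 37
prio signed 4b, MSB=1: 9 - 16 = -7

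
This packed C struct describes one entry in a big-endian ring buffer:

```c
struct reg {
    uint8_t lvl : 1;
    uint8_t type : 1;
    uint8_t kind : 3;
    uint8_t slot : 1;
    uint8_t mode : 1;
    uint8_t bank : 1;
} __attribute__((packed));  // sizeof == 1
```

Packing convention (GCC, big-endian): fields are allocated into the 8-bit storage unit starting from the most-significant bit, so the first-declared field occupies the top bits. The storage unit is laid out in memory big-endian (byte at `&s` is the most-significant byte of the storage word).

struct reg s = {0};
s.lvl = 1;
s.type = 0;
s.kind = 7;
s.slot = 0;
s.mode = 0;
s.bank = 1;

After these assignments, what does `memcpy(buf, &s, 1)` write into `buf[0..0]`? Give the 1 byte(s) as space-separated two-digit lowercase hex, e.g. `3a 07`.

[7+:1] lvl=1 & 0x1 = 0x1; word=0x80
[6+:1] type=0 & 0x1 = 0x0; word=0x80
[3+:3] kind=7 & 0x7 = 0x7; word=0xb8
[2+:1] slot=0 & 0x1 = 0x0; word=0xb8
[1+:1] mode=0 & 0x1 = 0x0; word=0xb8
[0+:1] bank=1 & 0x1 = 0x1; word=0xb9
word = 0xb9 → big-endian bytes:
  [0]=0xb9

b9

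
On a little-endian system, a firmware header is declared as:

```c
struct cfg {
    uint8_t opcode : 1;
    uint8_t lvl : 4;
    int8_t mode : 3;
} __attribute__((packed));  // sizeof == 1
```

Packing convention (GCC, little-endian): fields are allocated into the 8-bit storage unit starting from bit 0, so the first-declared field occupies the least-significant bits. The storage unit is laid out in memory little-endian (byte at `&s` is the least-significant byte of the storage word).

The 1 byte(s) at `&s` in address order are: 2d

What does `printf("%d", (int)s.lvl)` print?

[0]=0x2d (little-endian) → word 0x2d
opcode [0+:1] = (word>>0) & 0x1 = 1
lvl [1+:4] = (word>>1) & 0xf = 6  ←
mode [5+:3] = (word>>5) & 0x7 = 1

6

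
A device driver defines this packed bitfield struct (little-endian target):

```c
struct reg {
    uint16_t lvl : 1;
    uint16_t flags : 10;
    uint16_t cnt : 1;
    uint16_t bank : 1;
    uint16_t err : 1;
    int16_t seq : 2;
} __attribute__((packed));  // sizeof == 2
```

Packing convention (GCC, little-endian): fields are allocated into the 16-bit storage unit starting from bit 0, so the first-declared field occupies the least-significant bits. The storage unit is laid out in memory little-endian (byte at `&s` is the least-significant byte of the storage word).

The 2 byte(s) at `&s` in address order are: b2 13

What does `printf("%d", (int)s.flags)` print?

473

[0]=0xb2 [1]=0x13 (little-endian) → word 0x13b2
lvl:1 @ bit 0 → (0x13b2>>0)&0x1 = 0x0
flags:10 @ bit 1 → (0x13b2>>1)&0x3ff = 0x1d9  ←
cnt:1 @ bit 11 → (0x13b2>>11)&0x1 = 0x0
bank:1 @ bit 12 → (0x13b2>>12)&0x1 = 0x1
err:1 @ bit 13 → (0x13b2>>13)&0x1 = 0x0
seq:2 @ bit 14 → (0x13b2>>14)&0x3 = 0x0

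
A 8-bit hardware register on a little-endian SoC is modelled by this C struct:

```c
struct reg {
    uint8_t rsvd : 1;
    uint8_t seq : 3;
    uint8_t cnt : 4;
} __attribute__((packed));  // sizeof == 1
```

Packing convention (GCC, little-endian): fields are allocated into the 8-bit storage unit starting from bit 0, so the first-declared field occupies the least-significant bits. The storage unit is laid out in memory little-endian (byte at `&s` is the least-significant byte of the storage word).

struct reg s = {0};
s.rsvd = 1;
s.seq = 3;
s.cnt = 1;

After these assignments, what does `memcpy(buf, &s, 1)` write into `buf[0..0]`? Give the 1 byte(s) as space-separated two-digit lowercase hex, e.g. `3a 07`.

17

rsvd:1 = 1 → 0x1 << 0 → word 0x01
seq:3 = 3 → 0x3 << 1 → word 0x07
cnt:4 = 1 → 0x1 << 4 → word 0x17
word = 0x17 → little-endian bytes:
  [0]=0x17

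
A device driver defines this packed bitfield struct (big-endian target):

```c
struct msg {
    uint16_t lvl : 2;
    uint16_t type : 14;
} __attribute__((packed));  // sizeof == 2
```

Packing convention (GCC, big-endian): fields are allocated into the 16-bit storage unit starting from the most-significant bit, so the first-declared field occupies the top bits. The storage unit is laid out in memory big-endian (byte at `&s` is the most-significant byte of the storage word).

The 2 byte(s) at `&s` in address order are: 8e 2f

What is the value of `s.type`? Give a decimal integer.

[0]=0x8e [1]=0x2f (big-endian) → word 0x8e2f
lvl:2 @ bit 14 → (0x8e2f>>14)&0x3 = 0x2
type:14 @ bit 0 → (0x8e2f>>0)&0x3fff = 0xe2f  ←

3631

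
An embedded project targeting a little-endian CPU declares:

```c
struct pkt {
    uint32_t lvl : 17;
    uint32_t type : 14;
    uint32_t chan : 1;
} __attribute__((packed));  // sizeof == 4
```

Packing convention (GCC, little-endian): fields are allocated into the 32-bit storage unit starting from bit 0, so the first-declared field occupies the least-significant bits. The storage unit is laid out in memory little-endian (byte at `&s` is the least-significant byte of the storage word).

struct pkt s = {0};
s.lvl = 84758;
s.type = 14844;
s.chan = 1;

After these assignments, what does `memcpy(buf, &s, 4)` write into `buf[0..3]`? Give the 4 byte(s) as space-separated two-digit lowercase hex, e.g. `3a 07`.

16 4b f9 f3

lvl (17b) val=84758 bits=0x14b16 at bit 0: 0x00014b16
type (14b) val=14844 bits=0x39fc at bit 17: 0x73f94b16
chan (1b) val=1 bits=0x1 at bit 31: 0xf3f94b16
word = 0xf3f94b16 → little-endian bytes:
  [0]=0x16  [1]=0x4b  [2]=0xf9  [3]=0xf3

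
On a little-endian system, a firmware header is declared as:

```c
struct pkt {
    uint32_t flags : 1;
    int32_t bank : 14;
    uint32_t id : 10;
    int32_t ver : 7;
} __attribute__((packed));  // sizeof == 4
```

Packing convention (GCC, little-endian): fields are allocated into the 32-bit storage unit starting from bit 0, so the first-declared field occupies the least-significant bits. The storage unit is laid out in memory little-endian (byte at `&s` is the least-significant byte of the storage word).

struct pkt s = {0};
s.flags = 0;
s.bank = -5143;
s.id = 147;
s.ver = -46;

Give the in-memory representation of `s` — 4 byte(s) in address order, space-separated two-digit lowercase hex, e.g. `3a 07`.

[0+:1] flags=0 & 0x1 = 0x0; word=0x00000000
[1+:14] bank=-5143 & 0x3fff = 0x2be9; word=0x000057d2
[15+:10] id=147 & 0x3ff = 0x93; word=0x0049d7d2
[25+:7] ver=-46 & 0x7f = 0x52; word=0xa449d7d2
word = 0xa449d7d2 → little-endian bytes:
  [0]=0xd2  [1]=0xd7  [2]=0x49  [3]=0xa4

d2 d7 49 a4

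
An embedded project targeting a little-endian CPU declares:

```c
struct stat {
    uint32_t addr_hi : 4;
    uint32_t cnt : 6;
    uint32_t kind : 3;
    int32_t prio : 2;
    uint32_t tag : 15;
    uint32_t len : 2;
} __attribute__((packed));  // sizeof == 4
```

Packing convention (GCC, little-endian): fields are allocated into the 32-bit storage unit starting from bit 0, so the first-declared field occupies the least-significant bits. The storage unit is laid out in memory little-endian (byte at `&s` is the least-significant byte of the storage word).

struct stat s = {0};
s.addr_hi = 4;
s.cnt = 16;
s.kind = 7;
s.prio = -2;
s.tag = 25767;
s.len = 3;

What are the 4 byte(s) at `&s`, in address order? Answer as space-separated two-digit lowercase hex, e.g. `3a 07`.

04 dd 53 f2

addr_hi (4b) val=4 bits=0x4 at bit 0: 0x00000004
cnt (6b) val=16 bits=0x10 at bit 4: 0x00000104
kind (3b) val=7 bits=0x7 at bit 10: 0x00001d04
prio (2b) val=-2 bits=0x2 at bit 13: 0x00005d04
tag (15b) val=25767 bits=0x64a7 at bit 15: 0x3253dd04
len (2b) val=3 bits=0x3 at bit 30: 0xf253dd04
word = 0xf253dd04 → little-endian bytes:
  [0]=0x04  [1]=0xdd  [2]=0x53  [3]=0xf2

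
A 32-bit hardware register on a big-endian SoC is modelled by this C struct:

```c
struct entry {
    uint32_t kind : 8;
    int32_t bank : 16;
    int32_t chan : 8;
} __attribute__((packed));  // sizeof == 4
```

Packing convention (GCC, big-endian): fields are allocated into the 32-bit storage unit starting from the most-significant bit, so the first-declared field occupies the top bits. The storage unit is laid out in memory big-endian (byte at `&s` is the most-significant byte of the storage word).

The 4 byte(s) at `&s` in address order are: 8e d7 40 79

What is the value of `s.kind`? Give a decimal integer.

142

[0]=0x8e [1]=0xd7 [2]=0x40 [3]=0x79 (big-endian) → word 0x8ed74079
kind [24+:8] = (word>>24) & 0xff = 142  ←
bank [8+:16] = (word>>8) & 0xffff = 55104
chan [0+:8] = (word>>0) & 0xff = 121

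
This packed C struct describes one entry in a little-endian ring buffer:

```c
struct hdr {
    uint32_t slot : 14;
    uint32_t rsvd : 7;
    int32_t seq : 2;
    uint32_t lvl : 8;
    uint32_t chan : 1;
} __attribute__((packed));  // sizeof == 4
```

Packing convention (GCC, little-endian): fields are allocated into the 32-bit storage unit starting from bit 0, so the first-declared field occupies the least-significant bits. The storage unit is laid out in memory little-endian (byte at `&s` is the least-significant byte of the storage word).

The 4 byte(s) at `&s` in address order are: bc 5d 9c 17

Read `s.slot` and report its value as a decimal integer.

[0]=0xbc [1]=0x5d [2]=0x9c [3]=0x17 (little-endian) → word 0x179c5dbc
slot:14 @ bit 0 → (0x179c5dbc>>0)&0x3fff = 0x1dbc  ←
rsvd:7 @ bit 14 → (0x179c5dbc>>14)&0x7f = 0x71
seq:2 @ bit 21 → (0x179c5dbc>>21)&0x3 = 0x0
lvl:8 @ bit 23 → (0x179c5dbc>>23)&0xff = 0x2f
chan:1 @ bit 31 → (0x179c5dbc>>31)&0x1 = 0x0

7612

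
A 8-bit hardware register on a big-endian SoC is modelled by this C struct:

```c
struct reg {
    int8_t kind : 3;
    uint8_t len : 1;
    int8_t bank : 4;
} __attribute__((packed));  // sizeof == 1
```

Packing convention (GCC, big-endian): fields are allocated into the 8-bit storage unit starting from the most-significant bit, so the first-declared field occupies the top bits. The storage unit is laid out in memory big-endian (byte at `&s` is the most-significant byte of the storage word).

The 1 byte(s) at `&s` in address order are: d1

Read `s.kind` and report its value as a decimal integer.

[0]=0xd1 (big-endian) → word 0xd1
kind [5+:3] = (word>>5) & 0x7 = 6  ←
len [4+:1] = (word>>4) & 0x1 = 1
bank [0+:4] = (word>>0) & 0xf = 1
kind signed 3b, MSB=1: 6 - 8 = -2

-2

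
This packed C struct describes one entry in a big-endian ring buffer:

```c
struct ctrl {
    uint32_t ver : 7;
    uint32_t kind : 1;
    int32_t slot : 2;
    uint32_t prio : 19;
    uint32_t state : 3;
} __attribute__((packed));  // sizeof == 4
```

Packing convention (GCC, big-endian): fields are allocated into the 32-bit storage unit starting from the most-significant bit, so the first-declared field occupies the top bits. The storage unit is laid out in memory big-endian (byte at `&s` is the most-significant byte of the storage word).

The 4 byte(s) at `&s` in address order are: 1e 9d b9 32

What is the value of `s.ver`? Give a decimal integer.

[0]=0x1e [1]=0x9d [2]=0xb9 [3]=0x32 (big-endian) → word 0x1e9db932
ver [25+:7] = (word>>25) & 0x7f = 15  ←
kind [24+:1] = (word>>24) & 0x1 = 0
slot [22+:2] = (word>>22) & 0x3 = 2
prio [3+:19] = (word>>3) & 0x7ffff = 243494
state [0+:3] = (word>>0) & 0x7 = 2

15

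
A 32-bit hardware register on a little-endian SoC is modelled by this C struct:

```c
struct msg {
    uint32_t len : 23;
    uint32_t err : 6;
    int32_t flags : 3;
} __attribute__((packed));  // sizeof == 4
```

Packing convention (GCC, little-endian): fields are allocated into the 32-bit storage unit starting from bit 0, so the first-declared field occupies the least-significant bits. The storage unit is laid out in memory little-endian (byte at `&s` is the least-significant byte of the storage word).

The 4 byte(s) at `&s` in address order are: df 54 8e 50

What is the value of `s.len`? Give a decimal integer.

[0]=0xdf [1]=0x54 [2]=0x8e [3]=0x50 (little-endian) → word 0x508e54df
len [0+:23] = (word>>0) & 0x7fffff = 939231  ←
err [23+:6] = (word>>23) & 0x3f = 33
flags [29+:3] = (word>>29) & 0x7 = 2

939231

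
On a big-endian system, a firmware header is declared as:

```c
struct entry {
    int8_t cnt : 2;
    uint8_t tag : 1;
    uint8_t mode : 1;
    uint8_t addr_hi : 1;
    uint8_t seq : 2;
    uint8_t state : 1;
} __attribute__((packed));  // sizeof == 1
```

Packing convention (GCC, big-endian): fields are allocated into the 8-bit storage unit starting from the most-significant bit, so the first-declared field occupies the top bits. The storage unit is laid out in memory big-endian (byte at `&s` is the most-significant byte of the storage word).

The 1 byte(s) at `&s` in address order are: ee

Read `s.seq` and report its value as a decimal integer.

3

[0]=0xee (big-endian) → word 0xee
cnt:2 @ bit 6 → (0xee>>6)&0x3 = 0x3
tag:1 @ bit 5 → (0xee>>5)&0x1 = 0x1
mode:1 @ bit 4 → (0xee>>4)&0x1 = 0x0
addr_hi:1 @ bit 3 → (0xee>>3)&0x1 = 0x1
seq:2 @ bit 1 → (0xee>>1)&0x3 = 0x3  ←
state:1 @ bit 0 → (0xee>>0)&0x1 = 0x0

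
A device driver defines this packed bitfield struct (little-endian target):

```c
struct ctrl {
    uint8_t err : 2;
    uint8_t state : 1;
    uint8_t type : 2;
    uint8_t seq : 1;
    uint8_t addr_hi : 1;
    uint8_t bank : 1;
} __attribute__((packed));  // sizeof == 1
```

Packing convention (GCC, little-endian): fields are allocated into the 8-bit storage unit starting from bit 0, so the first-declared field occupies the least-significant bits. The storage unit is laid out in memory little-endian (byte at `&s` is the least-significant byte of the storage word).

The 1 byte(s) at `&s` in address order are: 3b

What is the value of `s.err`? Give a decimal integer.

3

[0]=0x3b (little-endian) → word 0x3b
err:2 @ bit 0 → (0x3b>>0)&0x3 = 0x3  ←
state:1 @ bit 2 → (0x3b>>2)&0x1 = 0x0
type:2 @ bit 3 → (0x3b>>3)&0x3 = 0x3
seq:1 @ bit 5 → (0x3b>>5)&0x1 = 0x1
addr_hi:1 @ bit 6 → (0x3b>>6)&0x1 = 0x0
bank:1 @ bit 7 → (0x3b>>7)&0x1 = 0x0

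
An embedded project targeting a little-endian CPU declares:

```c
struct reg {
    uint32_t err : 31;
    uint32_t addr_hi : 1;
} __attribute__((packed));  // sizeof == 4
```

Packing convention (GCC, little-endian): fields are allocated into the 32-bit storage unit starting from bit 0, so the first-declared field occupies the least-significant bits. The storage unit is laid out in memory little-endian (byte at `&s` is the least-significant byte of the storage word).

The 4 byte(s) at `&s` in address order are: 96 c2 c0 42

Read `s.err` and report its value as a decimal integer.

[0]=0x96 [1]=0xc2 [2]=0xc0 [3]=0x42 (little-endian) → word 0x42c0c296
err [0+:31] = (word>>0) & 0x7fffffff = 1119928982  ←
addr_hi [31+:1] = (word>>31) & 0x1 = 0

1119928982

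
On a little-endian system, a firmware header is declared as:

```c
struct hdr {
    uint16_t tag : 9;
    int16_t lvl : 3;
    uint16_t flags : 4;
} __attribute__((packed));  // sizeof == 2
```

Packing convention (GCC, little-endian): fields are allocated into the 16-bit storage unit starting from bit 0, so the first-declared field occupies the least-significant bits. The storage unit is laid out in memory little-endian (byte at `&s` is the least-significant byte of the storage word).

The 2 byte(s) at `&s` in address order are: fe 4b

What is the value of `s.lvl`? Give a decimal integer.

-3

[0]=0xfe [1]=0x4b (little-endian) → word 0x4bfe
tag:9 @ bit 0 → (0x4bfe>>0)&0x1ff = 0x1fe
lvl:3 @ bit 9 → (0x4bfe>>9)&0x7 = 0x5  ←
flags:4 @ bit 12 → (0x4bfe>>12)&0xf = 0x4
lvl signed 3b, MSB=1: 5 - 8 = -3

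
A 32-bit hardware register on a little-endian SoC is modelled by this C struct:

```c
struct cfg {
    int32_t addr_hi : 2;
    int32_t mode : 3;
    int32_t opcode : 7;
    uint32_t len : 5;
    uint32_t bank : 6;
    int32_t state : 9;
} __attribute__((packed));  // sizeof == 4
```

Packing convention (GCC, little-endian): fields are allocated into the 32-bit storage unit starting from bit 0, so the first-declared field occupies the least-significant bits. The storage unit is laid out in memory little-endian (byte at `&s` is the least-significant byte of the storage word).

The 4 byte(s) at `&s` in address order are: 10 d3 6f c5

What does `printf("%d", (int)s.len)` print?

29

[0]=0x10 [1]=0xd3 [2]=0x6f [3]=0xc5 (little-endian) → word 0xc56fd310
addr_hi:2 @ bit 0 → (0xc56fd310>>0)&0x3 = 0x0
mode:3 @ bit 2 → (0xc56fd310>>2)&0x7 = 0x4
opcode:7 @ bit 5 → (0xc56fd310>>5)&0x7f = 0x18
len:5 @ bit 12 → (0xc56fd310>>12)&0x1f = 0x1d  ←
bank:6 @ bit 17 → (0xc56fd310>>17)&0x3f = 0x37
state:9 @ bit 23 → (0xc56fd310>>23)&0x1ff = 0x18a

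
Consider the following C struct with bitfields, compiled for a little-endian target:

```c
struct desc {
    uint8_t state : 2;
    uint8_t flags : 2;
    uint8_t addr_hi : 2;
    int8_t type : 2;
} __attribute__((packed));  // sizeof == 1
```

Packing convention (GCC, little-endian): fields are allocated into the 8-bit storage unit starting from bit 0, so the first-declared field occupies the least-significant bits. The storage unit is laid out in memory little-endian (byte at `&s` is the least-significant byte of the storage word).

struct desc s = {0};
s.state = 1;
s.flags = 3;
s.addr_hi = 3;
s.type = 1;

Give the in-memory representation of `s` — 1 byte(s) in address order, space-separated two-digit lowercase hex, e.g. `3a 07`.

7d

[0+:2] state=1 & 0x3 = 0x1; word=0x01
[2+:2] flags=3 & 0x3 = 0x3; word=0x0d
[4+:2] addr_hi=3 & 0x3 = 0x3; word=0x3d
[6+:2] type=1 & 0x3 = 0x1; word=0x7d
word = 0x7d → little-endian bytes:
  [0]=0x7d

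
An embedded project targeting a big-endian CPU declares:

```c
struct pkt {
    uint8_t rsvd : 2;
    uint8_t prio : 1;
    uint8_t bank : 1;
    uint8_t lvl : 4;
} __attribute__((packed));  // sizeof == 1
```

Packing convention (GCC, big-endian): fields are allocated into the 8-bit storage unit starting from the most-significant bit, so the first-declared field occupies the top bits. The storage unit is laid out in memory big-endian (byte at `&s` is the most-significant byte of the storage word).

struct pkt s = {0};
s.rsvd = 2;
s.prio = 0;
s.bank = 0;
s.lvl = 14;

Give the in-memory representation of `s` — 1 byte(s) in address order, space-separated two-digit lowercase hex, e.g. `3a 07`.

8e

rsvd:2 = 2 → 0x2 << 6 → word 0x80
prio:1 = 0 → 0x0 << 5 → word 0x80
bank:1 = 0 → 0x0 << 4 → word 0x80
lvl:4 = 14 → 0xe << 0 → word 0x8e
word = 0x8e → big-endian bytes:
  [0]=0x8e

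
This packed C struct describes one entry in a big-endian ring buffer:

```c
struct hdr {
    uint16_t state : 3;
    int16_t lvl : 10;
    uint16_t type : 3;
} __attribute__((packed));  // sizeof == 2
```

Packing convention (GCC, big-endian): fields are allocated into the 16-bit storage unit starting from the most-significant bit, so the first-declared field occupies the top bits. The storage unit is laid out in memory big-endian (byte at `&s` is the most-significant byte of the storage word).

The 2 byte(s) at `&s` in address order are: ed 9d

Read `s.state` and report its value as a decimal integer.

[0]=0xed [1]=0x9d (big-endian) → word 0xed9d
state:3 @ bit 13 → (0xed9d>>13)&0x7 = 0x7  ←
lvl:10 @ bit 3 → (0xed9d>>3)&0x3ff = 0x1b3
type:3 @ bit 0 → (0xed9d>>0)&0x7 = 0x5

7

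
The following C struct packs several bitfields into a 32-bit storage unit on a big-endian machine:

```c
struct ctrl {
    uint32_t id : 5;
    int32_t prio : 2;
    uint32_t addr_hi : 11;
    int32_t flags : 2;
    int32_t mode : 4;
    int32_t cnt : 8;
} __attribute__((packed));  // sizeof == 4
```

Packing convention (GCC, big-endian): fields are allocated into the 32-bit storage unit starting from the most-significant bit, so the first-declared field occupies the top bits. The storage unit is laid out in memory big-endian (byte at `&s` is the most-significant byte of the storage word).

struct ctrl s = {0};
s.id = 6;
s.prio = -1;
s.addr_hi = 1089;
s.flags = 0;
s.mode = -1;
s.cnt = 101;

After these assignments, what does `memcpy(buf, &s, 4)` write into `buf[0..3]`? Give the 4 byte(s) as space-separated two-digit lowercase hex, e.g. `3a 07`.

37 10 4f 65

id (5b) val=6 bits=0x6 at bit 27: 0x30000000
prio (2b) val=-1 bits=0x3 at bit 25: 0x36000000
addr_hi (11b) val=1089 bits=0x441 at bit 14: 0x37104000
flags (2b) val=0 bits=0x0 at bit 12: 0x37104000
mode (4b) val=-1 bits=0xf at bit 8: 0x37104f00
cnt (8b) val=101 bits=0x65 at bit 0: 0x37104f65
word = 0x37104f65 → big-endian bytes:
  [0]=0x37  [1]=0x10  [2]=0x4f  [3]=0x65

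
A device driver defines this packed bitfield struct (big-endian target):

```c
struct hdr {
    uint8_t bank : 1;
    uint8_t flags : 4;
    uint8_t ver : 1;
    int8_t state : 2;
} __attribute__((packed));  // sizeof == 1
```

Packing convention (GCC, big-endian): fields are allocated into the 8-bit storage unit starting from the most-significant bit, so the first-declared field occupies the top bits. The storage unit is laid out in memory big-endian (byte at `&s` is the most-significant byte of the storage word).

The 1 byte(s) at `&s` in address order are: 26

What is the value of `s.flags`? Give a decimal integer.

4

[0]=0x26 (big-endian) → word 0x26
bank [7+:1] = (word>>7) & 0x1 = 0
flags [3+:4] = (word>>3) & 0xf = 4  ←
ver [2+:1] = (word>>2) & 0x1 = 1
state [0+:2] = (word>>0) & 0x3 = 2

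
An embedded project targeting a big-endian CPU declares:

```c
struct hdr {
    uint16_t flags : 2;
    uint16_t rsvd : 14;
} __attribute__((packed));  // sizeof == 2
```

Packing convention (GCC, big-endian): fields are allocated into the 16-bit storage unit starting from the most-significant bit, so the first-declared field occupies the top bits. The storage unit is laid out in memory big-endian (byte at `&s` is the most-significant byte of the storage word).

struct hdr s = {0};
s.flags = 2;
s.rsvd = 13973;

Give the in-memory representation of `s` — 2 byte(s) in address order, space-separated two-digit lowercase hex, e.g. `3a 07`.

b6 95

[14+:2] flags=2 & 0x3 = 0x2; word=0x8000
[0+:14] rsvd=13973 & 0x3fff = 0x3695; word=0xb695
word = 0xb695 → big-endian bytes:
  [0]=0xb6  [1]=0x95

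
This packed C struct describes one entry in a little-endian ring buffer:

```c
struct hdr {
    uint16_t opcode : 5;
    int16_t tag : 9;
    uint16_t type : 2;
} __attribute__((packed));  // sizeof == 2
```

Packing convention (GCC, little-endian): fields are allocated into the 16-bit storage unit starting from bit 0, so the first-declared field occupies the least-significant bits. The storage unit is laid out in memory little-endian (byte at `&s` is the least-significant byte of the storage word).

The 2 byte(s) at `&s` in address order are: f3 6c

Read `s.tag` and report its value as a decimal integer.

-153

[0]=0xf3 [1]=0x6c (little-endian) → word 0x6cf3
opcode [0+:5] = (word>>0) & 0x1f = 19
tag [5+:9] = (word>>5) & 0x1ff = 359  ←
type [14+:2] = (word>>14) & 0x3 = 1
tag signed 9b, MSB=1: 359 - 512 = -153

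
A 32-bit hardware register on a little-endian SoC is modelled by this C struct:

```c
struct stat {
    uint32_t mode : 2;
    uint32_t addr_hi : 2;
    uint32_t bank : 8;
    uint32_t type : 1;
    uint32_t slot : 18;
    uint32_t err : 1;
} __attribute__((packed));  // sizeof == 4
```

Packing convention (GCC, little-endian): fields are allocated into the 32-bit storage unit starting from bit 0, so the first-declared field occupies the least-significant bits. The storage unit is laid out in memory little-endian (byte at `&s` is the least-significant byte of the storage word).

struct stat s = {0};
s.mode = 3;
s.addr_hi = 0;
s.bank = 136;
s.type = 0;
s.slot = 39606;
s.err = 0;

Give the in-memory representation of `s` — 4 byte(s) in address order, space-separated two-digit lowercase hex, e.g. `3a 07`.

83 c8 56 13

[0+:2] mode=3 & 0x3 = 0x3; word=0x00000003
[2+:2] addr_hi=0 & 0x3 = 0x0; word=0x00000003
[4+:8] bank=136 & 0xff = 0x88; word=0x00000883
[12+:1] type=0 & 0x1 = 0x0; word=0x00000883
[13+:18] slot=39606 & 0x3ffff = 0x9ab6; word=0x1356c883
[31+:1] err=0 & 0x1 = 0x0; word=0x1356c883
word = 0x1356c883 → little-endian bytes:
  [0]=0x83  [1]=0xc8  [2]=0x56  [3]=0x13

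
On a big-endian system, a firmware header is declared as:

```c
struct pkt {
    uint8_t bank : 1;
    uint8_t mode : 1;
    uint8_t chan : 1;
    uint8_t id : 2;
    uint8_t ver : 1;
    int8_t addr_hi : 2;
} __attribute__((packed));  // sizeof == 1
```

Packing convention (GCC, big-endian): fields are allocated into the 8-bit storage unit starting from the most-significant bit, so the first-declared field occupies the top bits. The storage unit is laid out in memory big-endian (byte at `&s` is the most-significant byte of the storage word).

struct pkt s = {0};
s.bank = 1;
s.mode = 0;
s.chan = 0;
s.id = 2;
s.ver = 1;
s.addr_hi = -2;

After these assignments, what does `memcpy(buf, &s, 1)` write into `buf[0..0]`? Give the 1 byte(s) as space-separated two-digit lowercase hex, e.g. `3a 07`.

bank:1 = 1 → 0x1 << 7 → word 0x80
mode:1 = 0 → 0x0 << 6 → word 0x80
chan:1 = 0 → 0x0 << 5 → word 0x80
id:2 = 2 → 0x2 << 3 → word 0x90
ver:1 = 1 → 0x1 << 2 → word 0x94
addr_hi:2 = -2 → 0x2 << 0 → word 0x96
word = 0x96 → big-endian bytes:
  [0]=0x96

96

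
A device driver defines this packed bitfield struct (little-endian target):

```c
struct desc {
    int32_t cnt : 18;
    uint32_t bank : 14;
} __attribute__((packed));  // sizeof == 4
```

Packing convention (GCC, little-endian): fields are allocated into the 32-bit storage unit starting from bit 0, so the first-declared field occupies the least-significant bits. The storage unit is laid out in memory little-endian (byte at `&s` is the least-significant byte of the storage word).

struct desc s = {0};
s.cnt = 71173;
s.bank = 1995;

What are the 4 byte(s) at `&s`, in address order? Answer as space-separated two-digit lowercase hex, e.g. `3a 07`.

cnt:18 = 71173 → 0x11605 << 0 → word 0x00011605
bank:14 = 1995 → 0x7cb << 18 → word 0x1f2d1605
word = 0x1f2d1605 → little-endian bytes:
  [0]=0x05  [1]=0x16  [2]=0x2d  [3]=0x1f

05 16 2d 1f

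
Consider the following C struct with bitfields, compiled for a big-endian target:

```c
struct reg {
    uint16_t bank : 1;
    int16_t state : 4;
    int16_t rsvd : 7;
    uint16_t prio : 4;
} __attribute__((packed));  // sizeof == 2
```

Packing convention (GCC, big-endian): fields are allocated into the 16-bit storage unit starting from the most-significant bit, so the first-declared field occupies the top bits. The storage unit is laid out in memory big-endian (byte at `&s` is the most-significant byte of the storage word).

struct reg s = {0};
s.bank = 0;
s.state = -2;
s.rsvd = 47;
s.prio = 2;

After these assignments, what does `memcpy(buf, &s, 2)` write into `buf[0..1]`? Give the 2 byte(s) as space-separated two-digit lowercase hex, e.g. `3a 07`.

bank:1 = 0 → 0x0 << 15 → word 0x0000
state:4 = -2 → 0xe << 11 → word 0x7000
rsvd:7 = 47 → 0x2f << 4 → word 0x72f0
prio:4 = 2 → 0x2 << 0 → word 0x72f2
word = 0x72f2 → big-endian bytes:
  [0]=0x72  [1]=0xf2

72 f2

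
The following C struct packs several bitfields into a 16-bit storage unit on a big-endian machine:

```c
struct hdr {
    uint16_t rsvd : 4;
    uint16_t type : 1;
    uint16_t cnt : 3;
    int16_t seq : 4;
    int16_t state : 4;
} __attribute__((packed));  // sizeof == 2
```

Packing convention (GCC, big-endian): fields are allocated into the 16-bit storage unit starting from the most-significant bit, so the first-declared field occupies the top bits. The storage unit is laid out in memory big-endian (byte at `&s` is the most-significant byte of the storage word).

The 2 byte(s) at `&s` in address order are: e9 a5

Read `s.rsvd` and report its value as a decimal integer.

14

[0]=0xe9 [1]=0xa5 (big-endian) → word 0xe9a5
rsvd:4 @ bit 12 → (0xe9a5>>12)&0xf = 0xe  ←
type:1 @ bit 11 → (0xe9a5>>11)&0x1 = 0x1
cnt:3 @ bit 8 → (0xe9a5>>8)&0x7 = 0x1
seq:4 @ bit 4 → (0xe9a5>>4)&0xf = 0xa
state:4 @ bit 0 → (0xe9a5>>0)&0xf = 0x5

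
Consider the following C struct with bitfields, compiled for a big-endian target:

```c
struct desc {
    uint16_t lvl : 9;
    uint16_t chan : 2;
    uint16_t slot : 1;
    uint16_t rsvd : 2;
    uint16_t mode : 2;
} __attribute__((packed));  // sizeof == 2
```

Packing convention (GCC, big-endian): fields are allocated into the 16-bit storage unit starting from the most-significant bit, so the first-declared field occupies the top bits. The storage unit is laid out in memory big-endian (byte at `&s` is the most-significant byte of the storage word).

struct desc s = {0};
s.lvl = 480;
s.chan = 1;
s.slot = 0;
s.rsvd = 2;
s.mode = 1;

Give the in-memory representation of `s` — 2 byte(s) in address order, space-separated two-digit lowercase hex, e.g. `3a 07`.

f0 29

[7+:9] lvl=480 & 0x1ff = 0x1e0; word=0xf000
[5+:2] chan=1 & 0x3 = 0x1; word=0xf020
[4+:1] slot=0 & 0x1 = 0x0; word=0xf020
[2+:2] rsvd=2 & 0x3 = 0x2; word=0xf028
[0+:2] mode=1 & 0x3 = 0x1; word=0xf029
word = 0xf029 → big-endian bytes:
  [0]=0xf0  [1]=0x29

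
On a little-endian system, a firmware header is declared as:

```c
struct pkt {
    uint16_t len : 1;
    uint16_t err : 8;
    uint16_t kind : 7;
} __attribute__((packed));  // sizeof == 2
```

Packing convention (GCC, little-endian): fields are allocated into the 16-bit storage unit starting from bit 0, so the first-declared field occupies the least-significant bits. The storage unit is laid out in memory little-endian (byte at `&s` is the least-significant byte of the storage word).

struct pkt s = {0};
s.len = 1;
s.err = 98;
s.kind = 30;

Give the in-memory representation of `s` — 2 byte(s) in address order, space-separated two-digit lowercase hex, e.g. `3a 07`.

[0+:1] len=1 & 0x1 = 0x1; word=0x0001
[1+:8] err=98 & 0xff = 0x62; word=0x00c5
[9+:7] kind=30 & 0x7f = 0x1e; word=0x3cc5
word = 0x3cc5 → little-endian bytes:
  [0]=0xc5  [1]=0x3c

c5 3c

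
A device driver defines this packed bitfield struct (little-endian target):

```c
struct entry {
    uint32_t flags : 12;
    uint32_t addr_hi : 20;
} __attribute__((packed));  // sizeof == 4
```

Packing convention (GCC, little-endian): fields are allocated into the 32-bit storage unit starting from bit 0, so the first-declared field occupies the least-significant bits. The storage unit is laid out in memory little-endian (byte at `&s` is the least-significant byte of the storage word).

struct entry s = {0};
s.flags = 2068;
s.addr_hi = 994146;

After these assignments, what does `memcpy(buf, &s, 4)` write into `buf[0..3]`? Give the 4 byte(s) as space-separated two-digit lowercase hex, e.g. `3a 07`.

14 28 b6 f2

[0+:12] flags=2068 & 0xfff = 0x814; word=0x00000814
[12+:20] addr_hi=994146 & 0xfffff = 0xf2b62; word=0xf2b62814
word = 0xf2b62814 → little-endian bytes:
  [0]=0x14  [1]=0x28  [2]=0xb6  [3]=0xf2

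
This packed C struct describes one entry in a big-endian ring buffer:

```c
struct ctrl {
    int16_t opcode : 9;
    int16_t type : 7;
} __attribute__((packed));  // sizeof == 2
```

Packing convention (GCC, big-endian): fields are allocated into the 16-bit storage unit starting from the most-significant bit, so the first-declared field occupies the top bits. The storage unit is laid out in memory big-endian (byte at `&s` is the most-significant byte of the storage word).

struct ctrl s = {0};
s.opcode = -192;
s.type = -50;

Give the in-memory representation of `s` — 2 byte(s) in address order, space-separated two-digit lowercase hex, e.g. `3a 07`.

a0 4e

[7+:9] opcode=-192 & 0x1ff = 0x140; word=0xa000
[0+:7] type=-50 & 0x7f = 0x4e; word=0xa04e
word = 0xa04e → big-endian bytes:
  [0]=0xa0  [1]=0x4e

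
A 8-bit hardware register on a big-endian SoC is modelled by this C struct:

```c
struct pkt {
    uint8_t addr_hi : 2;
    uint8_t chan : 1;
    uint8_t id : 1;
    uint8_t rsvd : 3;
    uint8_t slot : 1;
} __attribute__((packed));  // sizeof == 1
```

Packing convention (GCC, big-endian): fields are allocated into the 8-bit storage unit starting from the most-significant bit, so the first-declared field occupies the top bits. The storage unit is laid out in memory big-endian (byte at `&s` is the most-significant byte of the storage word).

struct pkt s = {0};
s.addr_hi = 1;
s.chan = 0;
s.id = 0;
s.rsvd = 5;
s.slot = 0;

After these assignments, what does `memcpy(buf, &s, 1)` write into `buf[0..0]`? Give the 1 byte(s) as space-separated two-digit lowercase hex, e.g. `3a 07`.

addr_hi:2 = 1 → 0x1 << 6 → word 0x40
chan:1 = 0 → 0x0 << 5 → word 0x40
id:1 = 0 → 0x0 << 4 → word 0x40
rsvd:3 = 5 → 0x5 << 1 → word 0x4a
slot:1 = 0 → 0x0 << 0 → word 0x4a
word = 0x4a → big-endian bytes:
  [0]=0x4a

4a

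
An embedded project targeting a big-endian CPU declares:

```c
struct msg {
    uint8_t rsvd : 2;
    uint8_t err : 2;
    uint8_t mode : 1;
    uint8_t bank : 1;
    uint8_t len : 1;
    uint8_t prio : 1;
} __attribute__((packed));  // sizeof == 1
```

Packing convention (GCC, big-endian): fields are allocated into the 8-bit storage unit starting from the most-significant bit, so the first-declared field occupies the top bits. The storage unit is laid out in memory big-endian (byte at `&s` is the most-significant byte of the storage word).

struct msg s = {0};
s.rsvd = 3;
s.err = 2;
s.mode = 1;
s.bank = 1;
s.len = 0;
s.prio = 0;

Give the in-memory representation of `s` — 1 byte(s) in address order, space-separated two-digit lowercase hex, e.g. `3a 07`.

[6+:2] rsvd=3 & 0x3 = 0x3; word=0xc0
[4+:2] err=2 & 0x3 = 0x2; word=0xe0
[3+:1] mode=1 & 0x1 = 0x1; word=0xe8
[2+:1] bank=1 & 0x1 = 0x1; word=0xec
[1+:1] len=0 & 0x1 = 0x0; word=0xec
[0+:1] prio=0 & 0x1 = 0x0; word=0xec
word = 0xec → big-endian bytes:
  [0]=0xec

ec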